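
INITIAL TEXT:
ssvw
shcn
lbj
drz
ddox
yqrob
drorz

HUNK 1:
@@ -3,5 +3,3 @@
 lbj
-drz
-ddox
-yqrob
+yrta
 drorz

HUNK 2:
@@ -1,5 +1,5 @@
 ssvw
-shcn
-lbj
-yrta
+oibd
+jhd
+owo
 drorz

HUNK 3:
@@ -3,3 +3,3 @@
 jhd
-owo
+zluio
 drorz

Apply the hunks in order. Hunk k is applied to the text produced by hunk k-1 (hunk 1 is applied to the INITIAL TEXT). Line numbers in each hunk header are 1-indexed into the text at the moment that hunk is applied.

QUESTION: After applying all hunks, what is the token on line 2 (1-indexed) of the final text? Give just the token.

Answer: oibd

Derivation:
Hunk 1: at line 3 remove [drz,ddox,yqrob] add [yrta] -> 5 lines: ssvw shcn lbj yrta drorz
Hunk 2: at line 1 remove [shcn,lbj,yrta] add [oibd,jhd,owo] -> 5 lines: ssvw oibd jhd owo drorz
Hunk 3: at line 3 remove [owo] add [zluio] -> 5 lines: ssvw oibd jhd zluio drorz
Final line 2: oibd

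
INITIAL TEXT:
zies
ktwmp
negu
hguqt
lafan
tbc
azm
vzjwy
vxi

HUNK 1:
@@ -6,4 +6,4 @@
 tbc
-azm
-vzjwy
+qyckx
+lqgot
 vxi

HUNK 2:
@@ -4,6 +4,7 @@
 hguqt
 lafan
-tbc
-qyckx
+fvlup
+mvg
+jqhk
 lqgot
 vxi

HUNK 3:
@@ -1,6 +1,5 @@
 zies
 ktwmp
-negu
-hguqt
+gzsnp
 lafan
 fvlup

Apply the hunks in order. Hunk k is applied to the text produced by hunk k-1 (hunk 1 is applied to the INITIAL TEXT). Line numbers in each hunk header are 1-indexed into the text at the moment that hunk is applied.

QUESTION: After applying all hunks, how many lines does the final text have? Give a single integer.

Hunk 1: at line 6 remove [azm,vzjwy] add [qyckx,lqgot] -> 9 lines: zies ktwmp negu hguqt lafan tbc qyckx lqgot vxi
Hunk 2: at line 4 remove [tbc,qyckx] add [fvlup,mvg,jqhk] -> 10 lines: zies ktwmp negu hguqt lafan fvlup mvg jqhk lqgot vxi
Hunk 3: at line 1 remove [negu,hguqt] add [gzsnp] -> 9 lines: zies ktwmp gzsnp lafan fvlup mvg jqhk lqgot vxi
Final line count: 9

Answer: 9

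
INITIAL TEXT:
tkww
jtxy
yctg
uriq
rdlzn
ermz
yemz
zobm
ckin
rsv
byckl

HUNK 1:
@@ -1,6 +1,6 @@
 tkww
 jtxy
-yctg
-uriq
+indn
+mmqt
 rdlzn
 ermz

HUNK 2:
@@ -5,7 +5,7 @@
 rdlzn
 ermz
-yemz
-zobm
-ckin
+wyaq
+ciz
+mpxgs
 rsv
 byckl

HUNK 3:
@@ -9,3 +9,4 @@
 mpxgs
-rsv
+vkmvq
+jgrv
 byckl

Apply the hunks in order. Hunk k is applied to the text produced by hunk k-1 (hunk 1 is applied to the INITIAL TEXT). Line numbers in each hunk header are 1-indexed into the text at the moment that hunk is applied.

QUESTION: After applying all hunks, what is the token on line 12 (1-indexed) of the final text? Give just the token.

Answer: byckl

Derivation:
Hunk 1: at line 1 remove [yctg,uriq] add [indn,mmqt] -> 11 lines: tkww jtxy indn mmqt rdlzn ermz yemz zobm ckin rsv byckl
Hunk 2: at line 5 remove [yemz,zobm,ckin] add [wyaq,ciz,mpxgs] -> 11 lines: tkww jtxy indn mmqt rdlzn ermz wyaq ciz mpxgs rsv byckl
Hunk 3: at line 9 remove [rsv] add [vkmvq,jgrv] -> 12 lines: tkww jtxy indn mmqt rdlzn ermz wyaq ciz mpxgs vkmvq jgrv byckl
Final line 12: byckl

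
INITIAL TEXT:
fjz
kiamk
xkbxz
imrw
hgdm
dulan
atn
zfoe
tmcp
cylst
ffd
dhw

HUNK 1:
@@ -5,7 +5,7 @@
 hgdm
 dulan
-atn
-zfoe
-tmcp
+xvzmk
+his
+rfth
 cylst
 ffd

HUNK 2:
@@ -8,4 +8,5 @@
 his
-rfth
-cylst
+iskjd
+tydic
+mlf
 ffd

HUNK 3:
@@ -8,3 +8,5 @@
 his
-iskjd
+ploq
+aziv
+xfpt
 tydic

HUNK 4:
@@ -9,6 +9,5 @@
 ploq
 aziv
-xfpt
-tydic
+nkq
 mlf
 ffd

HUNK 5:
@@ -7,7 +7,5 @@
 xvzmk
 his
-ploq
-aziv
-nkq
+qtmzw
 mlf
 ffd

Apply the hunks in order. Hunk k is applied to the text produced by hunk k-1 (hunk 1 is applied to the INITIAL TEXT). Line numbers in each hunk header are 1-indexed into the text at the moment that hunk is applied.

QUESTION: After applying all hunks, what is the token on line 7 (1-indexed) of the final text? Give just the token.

Answer: xvzmk

Derivation:
Hunk 1: at line 5 remove [atn,zfoe,tmcp] add [xvzmk,his,rfth] -> 12 lines: fjz kiamk xkbxz imrw hgdm dulan xvzmk his rfth cylst ffd dhw
Hunk 2: at line 8 remove [rfth,cylst] add [iskjd,tydic,mlf] -> 13 lines: fjz kiamk xkbxz imrw hgdm dulan xvzmk his iskjd tydic mlf ffd dhw
Hunk 3: at line 8 remove [iskjd] add [ploq,aziv,xfpt] -> 15 lines: fjz kiamk xkbxz imrw hgdm dulan xvzmk his ploq aziv xfpt tydic mlf ffd dhw
Hunk 4: at line 9 remove [xfpt,tydic] add [nkq] -> 14 lines: fjz kiamk xkbxz imrw hgdm dulan xvzmk his ploq aziv nkq mlf ffd dhw
Hunk 5: at line 7 remove [ploq,aziv,nkq] add [qtmzw] -> 12 lines: fjz kiamk xkbxz imrw hgdm dulan xvzmk his qtmzw mlf ffd dhw
Final line 7: xvzmk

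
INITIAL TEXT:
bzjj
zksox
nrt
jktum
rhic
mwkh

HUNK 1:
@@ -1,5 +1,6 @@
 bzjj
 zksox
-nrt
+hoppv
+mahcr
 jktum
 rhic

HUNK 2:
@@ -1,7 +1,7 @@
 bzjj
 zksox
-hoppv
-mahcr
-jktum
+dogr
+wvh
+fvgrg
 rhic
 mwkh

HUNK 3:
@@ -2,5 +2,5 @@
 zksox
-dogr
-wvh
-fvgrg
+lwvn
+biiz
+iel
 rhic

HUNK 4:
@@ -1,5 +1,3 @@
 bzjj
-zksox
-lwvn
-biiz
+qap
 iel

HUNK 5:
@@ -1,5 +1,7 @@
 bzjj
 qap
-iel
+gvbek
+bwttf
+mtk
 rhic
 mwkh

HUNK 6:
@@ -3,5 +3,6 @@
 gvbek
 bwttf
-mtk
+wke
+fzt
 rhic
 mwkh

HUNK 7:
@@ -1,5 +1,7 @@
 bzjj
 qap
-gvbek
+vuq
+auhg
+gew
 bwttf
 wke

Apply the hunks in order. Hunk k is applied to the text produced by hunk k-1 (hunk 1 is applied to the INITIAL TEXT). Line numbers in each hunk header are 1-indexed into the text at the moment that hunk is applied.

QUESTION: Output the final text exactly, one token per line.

Answer: bzjj
qap
vuq
auhg
gew
bwttf
wke
fzt
rhic
mwkh

Derivation:
Hunk 1: at line 1 remove [nrt] add [hoppv,mahcr] -> 7 lines: bzjj zksox hoppv mahcr jktum rhic mwkh
Hunk 2: at line 1 remove [hoppv,mahcr,jktum] add [dogr,wvh,fvgrg] -> 7 lines: bzjj zksox dogr wvh fvgrg rhic mwkh
Hunk 3: at line 2 remove [dogr,wvh,fvgrg] add [lwvn,biiz,iel] -> 7 lines: bzjj zksox lwvn biiz iel rhic mwkh
Hunk 4: at line 1 remove [zksox,lwvn,biiz] add [qap] -> 5 lines: bzjj qap iel rhic mwkh
Hunk 5: at line 1 remove [iel] add [gvbek,bwttf,mtk] -> 7 lines: bzjj qap gvbek bwttf mtk rhic mwkh
Hunk 6: at line 3 remove [mtk] add [wke,fzt] -> 8 lines: bzjj qap gvbek bwttf wke fzt rhic mwkh
Hunk 7: at line 1 remove [gvbek] add [vuq,auhg,gew] -> 10 lines: bzjj qap vuq auhg gew bwttf wke fzt rhic mwkh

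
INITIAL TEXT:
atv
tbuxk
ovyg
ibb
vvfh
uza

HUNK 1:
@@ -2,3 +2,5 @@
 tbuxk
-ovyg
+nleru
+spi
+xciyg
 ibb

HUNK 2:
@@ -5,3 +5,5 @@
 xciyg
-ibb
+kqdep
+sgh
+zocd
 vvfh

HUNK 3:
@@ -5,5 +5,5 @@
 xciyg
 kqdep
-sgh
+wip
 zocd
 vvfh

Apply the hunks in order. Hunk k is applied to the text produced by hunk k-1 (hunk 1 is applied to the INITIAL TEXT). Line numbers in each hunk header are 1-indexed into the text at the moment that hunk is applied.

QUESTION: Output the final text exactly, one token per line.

Hunk 1: at line 2 remove [ovyg] add [nleru,spi,xciyg] -> 8 lines: atv tbuxk nleru spi xciyg ibb vvfh uza
Hunk 2: at line 5 remove [ibb] add [kqdep,sgh,zocd] -> 10 lines: atv tbuxk nleru spi xciyg kqdep sgh zocd vvfh uza
Hunk 3: at line 5 remove [sgh] add [wip] -> 10 lines: atv tbuxk nleru spi xciyg kqdep wip zocd vvfh uza

Answer: atv
tbuxk
nleru
spi
xciyg
kqdep
wip
zocd
vvfh
uza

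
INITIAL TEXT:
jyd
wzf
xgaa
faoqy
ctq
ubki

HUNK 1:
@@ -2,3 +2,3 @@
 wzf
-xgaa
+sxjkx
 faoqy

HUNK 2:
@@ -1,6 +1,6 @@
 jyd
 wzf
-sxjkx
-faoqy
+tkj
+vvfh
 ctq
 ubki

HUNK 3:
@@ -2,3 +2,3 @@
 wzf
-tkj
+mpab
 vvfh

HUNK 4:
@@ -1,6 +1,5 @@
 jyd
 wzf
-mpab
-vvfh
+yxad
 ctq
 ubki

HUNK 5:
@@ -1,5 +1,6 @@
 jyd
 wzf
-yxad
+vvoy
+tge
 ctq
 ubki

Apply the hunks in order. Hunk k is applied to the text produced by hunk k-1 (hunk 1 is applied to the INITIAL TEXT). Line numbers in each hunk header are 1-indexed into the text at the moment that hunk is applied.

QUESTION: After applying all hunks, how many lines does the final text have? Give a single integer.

Hunk 1: at line 2 remove [xgaa] add [sxjkx] -> 6 lines: jyd wzf sxjkx faoqy ctq ubki
Hunk 2: at line 1 remove [sxjkx,faoqy] add [tkj,vvfh] -> 6 lines: jyd wzf tkj vvfh ctq ubki
Hunk 3: at line 2 remove [tkj] add [mpab] -> 6 lines: jyd wzf mpab vvfh ctq ubki
Hunk 4: at line 1 remove [mpab,vvfh] add [yxad] -> 5 lines: jyd wzf yxad ctq ubki
Hunk 5: at line 1 remove [yxad] add [vvoy,tge] -> 6 lines: jyd wzf vvoy tge ctq ubki
Final line count: 6

Answer: 6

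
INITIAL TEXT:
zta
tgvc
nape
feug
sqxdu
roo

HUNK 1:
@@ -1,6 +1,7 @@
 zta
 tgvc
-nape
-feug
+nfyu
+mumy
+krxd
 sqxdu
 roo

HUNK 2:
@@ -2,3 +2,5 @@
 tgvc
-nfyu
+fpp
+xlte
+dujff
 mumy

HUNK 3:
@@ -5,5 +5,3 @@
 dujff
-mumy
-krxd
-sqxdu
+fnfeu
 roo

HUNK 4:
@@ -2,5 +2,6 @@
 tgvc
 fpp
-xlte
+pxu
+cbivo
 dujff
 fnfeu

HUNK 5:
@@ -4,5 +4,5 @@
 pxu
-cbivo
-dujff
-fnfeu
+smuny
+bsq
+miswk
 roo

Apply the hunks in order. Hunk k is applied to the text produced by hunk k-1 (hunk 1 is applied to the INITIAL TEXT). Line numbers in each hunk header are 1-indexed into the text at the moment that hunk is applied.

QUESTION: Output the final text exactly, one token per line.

Hunk 1: at line 1 remove [nape,feug] add [nfyu,mumy,krxd] -> 7 lines: zta tgvc nfyu mumy krxd sqxdu roo
Hunk 2: at line 2 remove [nfyu] add [fpp,xlte,dujff] -> 9 lines: zta tgvc fpp xlte dujff mumy krxd sqxdu roo
Hunk 3: at line 5 remove [mumy,krxd,sqxdu] add [fnfeu] -> 7 lines: zta tgvc fpp xlte dujff fnfeu roo
Hunk 4: at line 2 remove [xlte] add [pxu,cbivo] -> 8 lines: zta tgvc fpp pxu cbivo dujff fnfeu roo
Hunk 5: at line 4 remove [cbivo,dujff,fnfeu] add [smuny,bsq,miswk] -> 8 lines: zta tgvc fpp pxu smuny bsq miswk roo

Answer: zta
tgvc
fpp
pxu
smuny
bsq
miswk
roo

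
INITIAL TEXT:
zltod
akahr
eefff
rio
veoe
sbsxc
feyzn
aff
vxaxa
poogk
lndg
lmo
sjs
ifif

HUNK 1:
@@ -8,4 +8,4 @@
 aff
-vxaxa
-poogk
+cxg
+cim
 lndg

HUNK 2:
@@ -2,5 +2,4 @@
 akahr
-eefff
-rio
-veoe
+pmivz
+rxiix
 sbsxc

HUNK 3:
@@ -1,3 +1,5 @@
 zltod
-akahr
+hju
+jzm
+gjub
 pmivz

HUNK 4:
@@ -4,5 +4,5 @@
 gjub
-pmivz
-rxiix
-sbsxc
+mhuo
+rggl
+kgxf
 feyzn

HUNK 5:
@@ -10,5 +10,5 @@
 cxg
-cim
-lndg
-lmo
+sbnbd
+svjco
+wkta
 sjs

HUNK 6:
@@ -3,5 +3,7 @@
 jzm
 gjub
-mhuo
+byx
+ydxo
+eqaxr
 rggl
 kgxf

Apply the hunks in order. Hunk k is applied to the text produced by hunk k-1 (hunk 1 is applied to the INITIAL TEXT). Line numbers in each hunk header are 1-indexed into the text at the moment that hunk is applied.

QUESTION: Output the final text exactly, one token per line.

Answer: zltod
hju
jzm
gjub
byx
ydxo
eqaxr
rggl
kgxf
feyzn
aff
cxg
sbnbd
svjco
wkta
sjs
ifif

Derivation:
Hunk 1: at line 8 remove [vxaxa,poogk] add [cxg,cim] -> 14 lines: zltod akahr eefff rio veoe sbsxc feyzn aff cxg cim lndg lmo sjs ifif
Hunk 2: at line 2 remove [eefff,rio,veoe] add [pmivz,rxiix] -> 13 lines: zltod akahr pmivz rxiix sbsxc feyzn aff cxg cim lndg lmo sjs ifif
Hunk 3: at line 1 remove [akahr] add [hju,jzm,gjub] -> 15 lines: zltod hju jzm gjub pmivz rxiix sbsxc feyzn aff cxg cim lndg lmo sjs ifif
Hunk 4: at line 4 remove [pmivz,rxiix,sbsxc] add [mhuo,rggl,kgxf] -> 15 lines: zltod hju jzm gjub mhuo rggl kgxf feyzn aff cxg cim lndg lmo sjs ifif
Hunk 5: at line 10 remove [cim,lndg,lmo] add [sbnbd,svjco,wkta] -> 15 lines: zltod hju jzm gjub mhuo rggl kgxf feyzn aff cxg sbnbd svjco wkta sjs ifif
Hunk 6: at line 3 remove [mhuo] add [byx,ydxo,eqaxr] -> 17 lines: zltod hju jzm gjub byx ydxo eqaxr rggl kgxf feyzn aff cxg sbnbd svjco wkta sjs ifif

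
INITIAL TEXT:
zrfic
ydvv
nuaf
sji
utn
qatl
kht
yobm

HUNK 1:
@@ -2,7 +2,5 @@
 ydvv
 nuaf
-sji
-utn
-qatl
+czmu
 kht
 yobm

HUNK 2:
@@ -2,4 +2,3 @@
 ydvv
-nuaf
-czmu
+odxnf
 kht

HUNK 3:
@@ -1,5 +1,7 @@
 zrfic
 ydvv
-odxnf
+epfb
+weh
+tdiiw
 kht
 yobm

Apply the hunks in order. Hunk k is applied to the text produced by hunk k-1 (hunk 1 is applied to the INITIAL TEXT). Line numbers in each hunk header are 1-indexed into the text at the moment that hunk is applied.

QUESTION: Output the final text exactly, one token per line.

Answer: zrfic
ydvv
epfb
weh
tdiiw
kht
yobm

Derivation:
Hunk 1: at line 2 remove [sji,utn,qatl] add [czmu] -> 6 lines: zrfic ydvv nuaf czmu kht yobm
Hunk 2: at line 2 remove [nuaf,czmu] add [odxnf] -> 5 lines: zrfic ydvv odxnf kht yobm
Hunk 3: at line 1 remove [odxnf] add [epfb,weh,tdiiw] -> 7 lines: zrfic ydvv epfb weh tdiiw kht yobm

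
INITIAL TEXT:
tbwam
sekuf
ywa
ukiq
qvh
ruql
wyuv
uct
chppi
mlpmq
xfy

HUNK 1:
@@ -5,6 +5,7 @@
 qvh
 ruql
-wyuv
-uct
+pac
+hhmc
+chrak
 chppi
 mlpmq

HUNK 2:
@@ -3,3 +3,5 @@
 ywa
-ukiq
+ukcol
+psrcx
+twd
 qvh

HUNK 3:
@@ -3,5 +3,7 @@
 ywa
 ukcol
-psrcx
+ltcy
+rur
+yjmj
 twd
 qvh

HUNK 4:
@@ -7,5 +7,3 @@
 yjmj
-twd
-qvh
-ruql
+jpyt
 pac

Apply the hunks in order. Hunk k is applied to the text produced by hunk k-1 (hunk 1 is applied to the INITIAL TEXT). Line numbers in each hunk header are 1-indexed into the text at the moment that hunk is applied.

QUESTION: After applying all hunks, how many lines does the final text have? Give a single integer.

Hunk 1: at line 5 remove [wyuv,uct] add [pac,hhmc,chrak] -> 12 lines: tbwam sekuf ywa ukiq qvh ruql pac hhmc chrak chppi mlpmq xfy
Hunk 2: at line 3 remove [ukiq] add [ukcol,psrcx,twd] -> 14 lines: tbwam sekuf ywa ukcol psrcx twd qvh ruql pac hhmc chrak chppi mlpmq xfy
Hunk 3: at line 3 remove [psrcx] add [ltcy,rur,yjmj] -> 16 lines: tbwam sekuf ywa ukcol ltcy rur yjmj twd qvh ruql pac hhmc chrak chppi mlpmq xfy
Hunk 4: at line 7 remove [twd,qvh,ruql] add [jpyt] -> 14 lines: tbwam sekuf ywa ukcol ltcy rur yjmj jpyt pac hhmc chrak chppi mlpmq xfy
Final line count: 14

Answer: 14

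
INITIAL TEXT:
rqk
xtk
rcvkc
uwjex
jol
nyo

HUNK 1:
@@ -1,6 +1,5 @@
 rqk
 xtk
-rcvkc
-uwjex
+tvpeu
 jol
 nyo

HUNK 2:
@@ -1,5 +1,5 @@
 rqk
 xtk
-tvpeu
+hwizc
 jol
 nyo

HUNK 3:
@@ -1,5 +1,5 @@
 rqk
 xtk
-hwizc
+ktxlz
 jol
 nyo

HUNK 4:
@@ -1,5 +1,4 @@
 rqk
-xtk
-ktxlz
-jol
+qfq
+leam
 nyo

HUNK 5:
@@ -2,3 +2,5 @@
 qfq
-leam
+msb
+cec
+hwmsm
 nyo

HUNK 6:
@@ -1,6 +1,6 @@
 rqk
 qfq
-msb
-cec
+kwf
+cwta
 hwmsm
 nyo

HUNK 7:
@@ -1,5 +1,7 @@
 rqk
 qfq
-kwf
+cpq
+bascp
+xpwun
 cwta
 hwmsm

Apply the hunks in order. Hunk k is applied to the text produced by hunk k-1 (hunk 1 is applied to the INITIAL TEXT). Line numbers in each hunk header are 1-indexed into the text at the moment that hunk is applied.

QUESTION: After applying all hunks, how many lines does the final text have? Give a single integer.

Answer: 8

Derivation:
Hunk 1: at line 1 remove [rcvkc,uwjex] add [tvpeu] -> 5 lines: rqk xtk tvpeu jol nyo
Hunk 2: at line 1 remove [tvpeu] add [hwizc] -> 5 lines: rqk xtk hwizc jol nyo
Hunk 3: at line 1 remove [hwizc] add [ktxlz] -> 5 lines: rqk xtk ktxlz jol nyo
Hunk 4: at line 1 remove [xtk,ktxlz,jol] add [qfq,leam] -> 4 lines: rqk qfq leam nyo
Hunk 5: at line 2 remove [leam] add [msb,cec,hwmsm] -> 6 lines: rqk qfq msb cec hwmsm nyo
Hunk 6: at line 1 remove [msb,cec] add [kwf,cwta] -> 6 lines: rqk qfq kwf cwta hwmsm nyo
Hunk 7: at line 1 remove [kwf] add [cpq,bascp,xpwun] -> 8 lines: rqk qfq cpq bascp xpwun cwta hwmsm nyo
Final line count: 8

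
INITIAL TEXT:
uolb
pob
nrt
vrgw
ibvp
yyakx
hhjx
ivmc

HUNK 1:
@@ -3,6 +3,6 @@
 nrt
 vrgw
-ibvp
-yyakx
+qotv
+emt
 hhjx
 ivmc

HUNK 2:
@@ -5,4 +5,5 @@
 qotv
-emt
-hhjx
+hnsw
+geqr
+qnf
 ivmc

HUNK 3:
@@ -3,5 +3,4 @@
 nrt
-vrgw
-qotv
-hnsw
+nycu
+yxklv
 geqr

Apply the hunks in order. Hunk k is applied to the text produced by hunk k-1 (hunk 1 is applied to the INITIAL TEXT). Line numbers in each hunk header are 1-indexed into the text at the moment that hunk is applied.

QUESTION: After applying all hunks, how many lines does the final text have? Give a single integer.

Answer: 8

Derivation:
Hunk 1: at line 3 remove [ibvp,yyakx] add [qotv,emt] -> 8 lines: uolb pob nrt vrgw qotv emt hhjx ivmc
Hunk 2: at line 5 remove [emt,hhjx] add [hnsw,geqr,qnf] -> 9 lines: uolb pob nrt vrgw qotv hnsw geqr qnf ivmc
Hunk 3: at line 3 remove [vrgw,qotv,hnsw] add [nycu,yxklv] -> 8 lines: uolb pob nrt nycu yxklv geqr qnf ivmc
Final line count: 8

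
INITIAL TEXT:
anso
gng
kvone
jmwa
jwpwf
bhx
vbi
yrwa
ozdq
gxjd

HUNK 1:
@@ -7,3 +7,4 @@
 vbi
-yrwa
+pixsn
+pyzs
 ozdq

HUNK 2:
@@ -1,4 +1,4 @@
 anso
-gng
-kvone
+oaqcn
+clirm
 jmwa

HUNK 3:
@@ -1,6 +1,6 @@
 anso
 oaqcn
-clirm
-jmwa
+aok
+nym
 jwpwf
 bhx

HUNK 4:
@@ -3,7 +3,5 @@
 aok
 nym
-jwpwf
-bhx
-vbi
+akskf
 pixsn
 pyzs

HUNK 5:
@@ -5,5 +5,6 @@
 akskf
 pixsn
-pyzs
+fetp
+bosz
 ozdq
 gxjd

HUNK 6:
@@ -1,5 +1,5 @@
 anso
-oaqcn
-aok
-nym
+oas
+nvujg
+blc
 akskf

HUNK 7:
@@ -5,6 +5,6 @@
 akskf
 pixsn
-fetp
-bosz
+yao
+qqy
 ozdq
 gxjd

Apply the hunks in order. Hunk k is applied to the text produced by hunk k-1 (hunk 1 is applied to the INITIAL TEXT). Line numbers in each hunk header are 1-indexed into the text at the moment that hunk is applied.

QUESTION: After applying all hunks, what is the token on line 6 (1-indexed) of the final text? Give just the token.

Answer: pixsn

Derivation:
Hunk 1: at line 7 remove [yrwa] add [pixsn,pyzs] -> 11 lines: anso gng kvone jmwa jwpwf bhx vbi pixsn pyzs ozdq gxjd
Hunk 2: at line 1 remove [gng,kvone] add [oaqcn,clirm] -> 11 lines: anso oaqcn clirm jmwa jwpwf bhx vbi pixsn pyzs ozdq gxjd
Hunk 3: at line 1 remove [clirm,jmwa] add [aok,nym] -> 11 lines: anso oaqcn aok nym jwpwf bhx vbi pixsn pyzs ozdq gxjd
Hunk 4: at line 3 remove [jwpwf,bhx,vbi] add [akskf] -> 9 lines: anso oaqcn aok nym akskf pixsn pyzs ozdq gxjd
Hunk 5: at line 5 remove [pyzs] add [fetp,bosz] -> 10 lines: anso oaqcn aok nym akskf pixsn fetp bosz ozdq gxjd
Hunk 6: at line 1 remove [oaqcn,aok,nym] add [oas,nvujg,blc] -> 10 lines: anso oas nvujg blc akskf pixsn fetp bosz ozdq gxjd
Hunk 7: at line 5 remove [fetp,bosz] add [yao,qqy] -> 10 lines: anso oas nvujg blc akskf pixsn yao qqy ozdq gxjd
Final line 6: pixsn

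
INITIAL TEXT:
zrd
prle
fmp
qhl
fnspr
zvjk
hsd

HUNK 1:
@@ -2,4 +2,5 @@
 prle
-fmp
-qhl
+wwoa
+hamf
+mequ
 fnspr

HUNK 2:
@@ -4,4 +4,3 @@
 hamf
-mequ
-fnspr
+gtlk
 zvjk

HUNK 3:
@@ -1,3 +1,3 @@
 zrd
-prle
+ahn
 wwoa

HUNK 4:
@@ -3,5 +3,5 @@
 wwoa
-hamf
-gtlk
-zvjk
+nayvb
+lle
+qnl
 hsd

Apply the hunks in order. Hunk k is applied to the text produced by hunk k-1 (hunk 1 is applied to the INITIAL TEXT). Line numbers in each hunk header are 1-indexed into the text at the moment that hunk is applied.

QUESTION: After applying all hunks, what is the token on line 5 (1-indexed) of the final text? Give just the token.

Hunk 1: at line 2 remove [fmp,qhl] add [wwoa,hamf,mequ] -> 8 lines: zrd prle wwoa hamf mequ fnspr zvjk hsd
Hunk 2: at line 4 remove [mequ,fnspr] add [gtlk] -> 7 lines: zrd prle wwoa hamf gtlk zvjk hsd
Hunk 3: at line 1 remove [prle] add [ahn] -> 7 lines: zrd ahn wwoa hamf gtlk zvjk hsd
Hunk 4: at line 3 remove [hamf,gtlk,zvjk] add [nayvb,lle,qnl] -> 7 lines: zrd ahn wwoa nayvb lle qnl hsd
Final line 5: lle

Answer: lle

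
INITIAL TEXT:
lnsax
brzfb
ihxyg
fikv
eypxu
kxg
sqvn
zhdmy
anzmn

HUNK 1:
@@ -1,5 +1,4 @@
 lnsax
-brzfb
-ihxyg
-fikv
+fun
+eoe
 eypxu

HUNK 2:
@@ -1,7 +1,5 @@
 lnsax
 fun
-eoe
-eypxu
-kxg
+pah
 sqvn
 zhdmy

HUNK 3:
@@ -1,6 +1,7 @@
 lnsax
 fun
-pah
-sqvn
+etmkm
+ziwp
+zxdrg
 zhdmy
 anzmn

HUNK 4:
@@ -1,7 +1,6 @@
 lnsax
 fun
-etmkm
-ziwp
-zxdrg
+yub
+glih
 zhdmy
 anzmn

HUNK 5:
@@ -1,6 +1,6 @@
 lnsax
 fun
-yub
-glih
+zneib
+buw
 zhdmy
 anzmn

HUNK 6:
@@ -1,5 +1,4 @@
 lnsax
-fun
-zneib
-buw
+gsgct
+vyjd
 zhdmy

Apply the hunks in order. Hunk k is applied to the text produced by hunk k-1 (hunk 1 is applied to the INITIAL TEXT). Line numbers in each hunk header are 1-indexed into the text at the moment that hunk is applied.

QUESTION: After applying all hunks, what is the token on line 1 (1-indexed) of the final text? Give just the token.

Answer: lnsax

Derivation:
Hunk 1: at line 1 remove [brzfb,ihxyg,fikv] add [fun,eoe] -> 8 lines: lnsax fun eoe eypxu kxg sqvn zhdmy anzmn
Hunk 2: at line 1 remove [eoe,eypxu,kxg] add [pah] -> 6 lines: lnsax fun pah sqvn zhdmy anzmn
Hunk 3: at line 1 remove [pah,sqvn] add [etmkm,ziwp,zxdrg] -> 7 lines: lnsax fun etmkm ziwp zxdrg zhdmy anzmn
Hunk 4: at line 1 remove [etmkm,ziwp,zxdrg] add [yub,glih] -> 6 lines: lnsax fun yub glih zhdmy anzmn
Hunk 5: at line 1 remove [yub,glih] add [zneib,buw] -> 6 lines: lnsax fun zneib buw zhdmy anzmn
Hunk 6: at line 1 remove [fun,zneib,buw] add [gsgct,vyjd] -> 5 lines: lnsax gsgct vyjd zhdmy anzmn
Final line 1: lnsax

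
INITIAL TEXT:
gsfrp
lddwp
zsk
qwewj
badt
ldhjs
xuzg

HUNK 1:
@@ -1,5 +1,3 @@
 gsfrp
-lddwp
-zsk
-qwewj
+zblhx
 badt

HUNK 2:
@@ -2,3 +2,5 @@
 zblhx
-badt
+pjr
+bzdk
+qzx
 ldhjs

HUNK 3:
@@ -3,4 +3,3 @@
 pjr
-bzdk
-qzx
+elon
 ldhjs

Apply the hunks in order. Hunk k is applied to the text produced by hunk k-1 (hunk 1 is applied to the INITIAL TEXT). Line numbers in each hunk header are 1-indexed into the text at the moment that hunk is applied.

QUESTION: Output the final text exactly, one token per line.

Answer: gsfrp
zblhx
pjr
elon
ldhjs
xuzg

Derivation:
Hunk 1: at line 1 remove [lddwp,zsk,qwewj] add [zblhx] -> 5 lines: gsfrp zblhx badt ldhjs xuzg
Hunk 2: at line 2 remove [badt] add [pjr,bzdk,qzx] -> 7 lines: gsfrp zblhx pjr bzdk qzx ldhjs xuzg
Hunk 3: at line 3 remove [bzdk,qzx] add [elon] -> 6 lines: gsfrp zblhx pjr elon ldhjs xuzg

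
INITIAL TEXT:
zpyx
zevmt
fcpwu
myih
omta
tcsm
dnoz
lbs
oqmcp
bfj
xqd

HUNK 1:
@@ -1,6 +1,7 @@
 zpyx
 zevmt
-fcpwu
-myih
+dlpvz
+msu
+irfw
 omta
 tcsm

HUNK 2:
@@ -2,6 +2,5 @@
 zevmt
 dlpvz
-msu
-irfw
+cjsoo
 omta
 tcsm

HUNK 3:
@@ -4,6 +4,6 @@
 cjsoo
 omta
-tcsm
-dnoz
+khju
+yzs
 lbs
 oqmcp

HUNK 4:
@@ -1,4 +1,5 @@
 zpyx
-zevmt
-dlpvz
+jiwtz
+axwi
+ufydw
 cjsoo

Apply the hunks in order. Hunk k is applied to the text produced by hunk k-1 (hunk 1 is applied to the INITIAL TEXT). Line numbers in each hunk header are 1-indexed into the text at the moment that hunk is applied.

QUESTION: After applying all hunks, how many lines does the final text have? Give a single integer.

Answer: 12

Derivation:
Hunk 1: at line 1 remove [fcpwu,myih] add [dlpvz,msu,irfw] -> 12 lines: zpyx zevmt dlpvz msu irfw omta tcsm dnoz lbs oqmcp bfj xqd
Hunk 2: at line 2 remove [msu,irfw] add [cjsoo] -> 11 lines: zpyx zevmt dlpvz cjsoo omta tcsm dnoz lbs oqmcp bfj xqd
Hunk 3: at line 4 remove [tcsm,dnoz] add [khju,yzs] -> 11 lines: zpyx zevmt dlpvz cjsoo omta khju yzs lbs oqmcp bfj xqd
Hunk 4: at line 1 remove [zevmt,dlpvz] add [jiwtz,axwi,ufydw] -> 12 lines: zpyx jiwtz axwi ufydw cjsoo omta khju yzs lbs oqmcp bfj xqd
Final line count: 12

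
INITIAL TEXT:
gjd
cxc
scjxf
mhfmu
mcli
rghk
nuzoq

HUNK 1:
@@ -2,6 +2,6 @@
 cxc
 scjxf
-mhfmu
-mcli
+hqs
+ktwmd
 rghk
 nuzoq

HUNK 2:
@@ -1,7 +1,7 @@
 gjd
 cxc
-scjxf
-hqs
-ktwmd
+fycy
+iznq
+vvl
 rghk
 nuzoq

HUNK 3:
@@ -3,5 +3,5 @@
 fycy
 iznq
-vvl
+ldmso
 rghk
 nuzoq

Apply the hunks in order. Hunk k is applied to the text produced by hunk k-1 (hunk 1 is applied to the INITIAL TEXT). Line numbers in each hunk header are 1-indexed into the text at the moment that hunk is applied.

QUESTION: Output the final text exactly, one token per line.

Answer: gjd
cxc
fycy
iznq
ldmso
rghk
nuzoq

Derivation:
Hunk 1: at line 2 remove [mhfmu,mcli] add [hqs,ktwmd] -> 7 lines: gjd cxc scjxf hqs ktwmd rghk nuzoq
Hunk 2: at line 1 remove [scjxf,hqs,ktwmd] add [fycy,iznq,vvl] -> 7 lines: gjd cxc fycy iznq vvl rghk nuzoq
Hunk 3: at line 3 remove [vvl] add [ldmso] -> 7 lines: gjd cxc fycy iznq ldmso rghk nuzoq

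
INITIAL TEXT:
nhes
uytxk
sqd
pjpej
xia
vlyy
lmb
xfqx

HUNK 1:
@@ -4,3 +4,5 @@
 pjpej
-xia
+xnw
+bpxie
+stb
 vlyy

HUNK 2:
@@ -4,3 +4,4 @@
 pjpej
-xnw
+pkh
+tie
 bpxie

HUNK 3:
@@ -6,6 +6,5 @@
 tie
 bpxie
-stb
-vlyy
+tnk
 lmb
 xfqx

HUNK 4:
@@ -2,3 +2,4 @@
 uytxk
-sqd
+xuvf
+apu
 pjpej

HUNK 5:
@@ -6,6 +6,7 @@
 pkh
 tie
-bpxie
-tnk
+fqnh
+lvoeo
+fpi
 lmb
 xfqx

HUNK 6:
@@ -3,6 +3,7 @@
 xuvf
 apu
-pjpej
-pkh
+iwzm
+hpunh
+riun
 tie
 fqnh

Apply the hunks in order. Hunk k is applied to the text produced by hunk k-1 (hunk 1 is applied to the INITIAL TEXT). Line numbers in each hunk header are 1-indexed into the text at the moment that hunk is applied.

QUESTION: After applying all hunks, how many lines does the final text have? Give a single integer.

Answer: 13

Derivation:
Hunk 1: at line 4 remove [xia] add [xnw,bpxie,stb] -> 10 lines: nhes uytxk sqd pjpej xnw bpxie stb vlyy lmb xfqx
Hunk 2: at line 4 remove [xnw] add [pkh,tie] -> 11 lines: nhes uytxk sqd pjpej pkh tie bpxie stb vlyy lmb xfqx
Hunk 3: at line 6 remove [stb,vlyy] add [tnk] -> 10 lines: nhes uytxk sqd pjpej pkh tie bpxie tnk lmb xfqx
Hunk 4: at line 2 remove [sqd] add [xuvf,apu] -> 11 lines: nhes uytxk xuvf apu pjpej pkh tie bpxie tnk lmb xfqx
Hunk 5: at line 6 remove [bpxie,tnk] add [fqnh,lvoeo,fpi] -> 12 lines: nhes uytxk xuvf apu pjpej pkh tie fqnh lvoeo fpi lmb xfqx
Hunk 6: at line 3 remove [pjpej,pkh] add [iwzm,hpunh,riun] -> 13 lines: nhes uytxk xuvf apu iwzm hpunh riun tie fqnh lvoeo fpi lmb xfqx
Final line count: 13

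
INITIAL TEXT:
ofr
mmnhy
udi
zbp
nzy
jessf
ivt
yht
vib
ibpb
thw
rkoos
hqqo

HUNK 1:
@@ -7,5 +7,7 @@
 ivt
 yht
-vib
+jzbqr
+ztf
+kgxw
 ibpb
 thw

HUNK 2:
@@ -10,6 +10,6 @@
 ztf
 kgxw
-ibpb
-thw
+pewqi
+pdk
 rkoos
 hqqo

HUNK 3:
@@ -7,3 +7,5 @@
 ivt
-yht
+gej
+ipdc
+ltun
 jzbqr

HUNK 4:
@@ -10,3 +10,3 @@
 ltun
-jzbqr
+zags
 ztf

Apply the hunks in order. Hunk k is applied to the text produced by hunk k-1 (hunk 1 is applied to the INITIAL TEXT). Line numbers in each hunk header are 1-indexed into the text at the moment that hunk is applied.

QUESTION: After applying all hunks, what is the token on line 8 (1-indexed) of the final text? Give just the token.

Hunk 1: at line 7 remove [vib] add [jzbqr,ztf,kgxw] -> 15 lines: ofr mmnhy udi zbp nzy jessf ivt yht jzbqr ztf kgxw ibpb thw rkoos hqqo
Hunk 2: at line 10 remove [ibpb,thw] add [pewqi,pdk] -> 15 lines: ofr mmnhy udi zbp nzy jessf ivt yht jzbqr ztf kgxw pewqi pdk rkoos hqqo
Hunk 3: at line 7 remove [yht] add [gej,ipdc,ltun] -> 17 lines: ofr mmnhy udi zbp nzy jessf ivt gej ipdc ltun jzbqr ztf kgxw pewqi pdk rkoos hqqo
Hunk 4: at line 10 remove [jzbqr] add [zags] -> 17 lines: ofr mmnhy udi zbp nzy jessf ivt gej ipdc ltun zags ztf kgxw pewqi pdk rkoos hqqo
Final line 8: gej

Answer: gej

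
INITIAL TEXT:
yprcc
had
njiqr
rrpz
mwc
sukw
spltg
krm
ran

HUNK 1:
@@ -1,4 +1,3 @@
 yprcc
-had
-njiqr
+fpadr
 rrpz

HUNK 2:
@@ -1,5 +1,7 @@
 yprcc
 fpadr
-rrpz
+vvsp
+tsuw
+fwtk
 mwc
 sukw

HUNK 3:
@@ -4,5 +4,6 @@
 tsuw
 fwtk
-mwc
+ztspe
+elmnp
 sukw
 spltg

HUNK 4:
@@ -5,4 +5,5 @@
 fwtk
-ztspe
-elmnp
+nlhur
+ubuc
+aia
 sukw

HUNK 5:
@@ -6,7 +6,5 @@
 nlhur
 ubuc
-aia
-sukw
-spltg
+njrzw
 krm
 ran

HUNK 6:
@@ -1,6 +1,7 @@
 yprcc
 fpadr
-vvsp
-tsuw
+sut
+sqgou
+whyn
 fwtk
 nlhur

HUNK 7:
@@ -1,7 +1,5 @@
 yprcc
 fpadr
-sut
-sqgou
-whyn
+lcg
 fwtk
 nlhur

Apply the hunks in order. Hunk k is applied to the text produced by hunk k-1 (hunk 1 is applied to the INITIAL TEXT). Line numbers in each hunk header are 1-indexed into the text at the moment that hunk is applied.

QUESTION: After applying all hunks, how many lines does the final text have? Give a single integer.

Hunk 1: at line 1 remove [had,njiqr] add [fpadr] -> 8 lines: yprcc fpadr rrpz mwc sukw spltg krm ran
Hunk 2: at line 1 remove [rrpz] add [vvsp,tsuw,fwtk] -> 10 lines: yprcc fpadr vvsp tsuw fwtk mwc sukw spltg krm ran
Hunk 3: at line 4 remove [mwc] add [ztspe,elmnp] -> 11 lines: yprcc fpadr vvsp tsuw fwtk ztspe elmnp sukw spltg krm ran
Hunk 4: at line 5 remove [ztspe,elmnp] add [nlhur,ubuc,aia] -> 12 lines: yprcc fpadr vvsp tsuw fwtk nlhur ubuc aia sukw spltg krm ran
Hunk 5: at line 6 remove [aia,sukw,spltg] add [njrzw] -> 10 lines: yprcc fpadr vvsp tsuw fwtk nlhur ubuc njrzw krm ran
Hunk 6: at line 1 remove [vvsp,tsuw] add [sut,sqgou,whyn] -> 11 lines: yprcc fpadr sut sqgou whyn fwtk nlhur ubuc njrzw krm ran
Hunk 7: at line 1 remove [sut,sqgou,whyn] add [lcg] -> 9 lines: yprcc fpadr lcg fwtk nlhur ubuc njrzw krm ran
Final line count: 9

Answer: 9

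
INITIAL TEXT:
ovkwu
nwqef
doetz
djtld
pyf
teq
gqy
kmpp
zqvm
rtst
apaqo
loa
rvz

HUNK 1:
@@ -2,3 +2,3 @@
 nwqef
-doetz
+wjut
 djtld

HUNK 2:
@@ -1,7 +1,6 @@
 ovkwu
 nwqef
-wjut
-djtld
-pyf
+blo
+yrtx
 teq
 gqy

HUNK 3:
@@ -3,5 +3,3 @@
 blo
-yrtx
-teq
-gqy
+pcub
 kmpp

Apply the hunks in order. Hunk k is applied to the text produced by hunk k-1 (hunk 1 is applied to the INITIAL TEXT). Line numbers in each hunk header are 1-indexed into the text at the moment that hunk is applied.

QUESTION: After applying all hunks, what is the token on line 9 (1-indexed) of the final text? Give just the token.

Answer: loa

Derivation:
Hunk 1: at line 2 remove [doetz] add [wjut] -> 13 lines: ovkwu nwqef wjut djtld pyf teq gqy kmpp zqvm rtst apaqo loa rvz
Hunk 2: at line 1 remove [wjut,djtld,pyf] add [blo,yrtx] -> 12 lines: ovkwu nwqef blo yrtx teq gqy kmpp zqvm rtst apaqo loa rvz
Hunk 3: at line 3 remove [yrtx,teq,gqy] add [pcub] -> 10 lines: ovkwu nwqef blo pcub kmpp zqvm rtst apaqo loa rvz
Final line 9: loa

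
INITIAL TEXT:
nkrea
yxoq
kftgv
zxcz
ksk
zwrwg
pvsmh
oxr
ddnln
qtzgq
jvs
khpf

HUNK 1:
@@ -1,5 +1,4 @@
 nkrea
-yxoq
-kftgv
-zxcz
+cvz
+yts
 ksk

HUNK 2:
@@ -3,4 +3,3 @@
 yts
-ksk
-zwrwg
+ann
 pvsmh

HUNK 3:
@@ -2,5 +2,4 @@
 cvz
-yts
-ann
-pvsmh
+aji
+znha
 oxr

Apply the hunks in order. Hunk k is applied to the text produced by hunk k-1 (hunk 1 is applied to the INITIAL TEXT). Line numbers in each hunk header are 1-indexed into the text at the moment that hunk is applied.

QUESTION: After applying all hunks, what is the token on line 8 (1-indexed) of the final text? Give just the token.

Hunk 1: at line 1 remove [yxoq,kftgv,zxcz] add [cvz,yts] -> 11 lines: nkrea cvz yts ksk zwrwg pvsmh oxr ddnln qtzgq jvs khpf
Hunk 2: at line 3 remove [ksk,zwrwg] add [ann] -> 10 lines: nkrea cvz yts ann pvsmh oxr ddnln qtzgq jvs khpf
Hunk 3: at line 2 remove [yts,ann,pvsmh] add [aji,znha] -> 9 lines: nkrea cvz aji znha oxr ddnln qtzgq jvs khpf
Final line 8: jvs

Answer: jvs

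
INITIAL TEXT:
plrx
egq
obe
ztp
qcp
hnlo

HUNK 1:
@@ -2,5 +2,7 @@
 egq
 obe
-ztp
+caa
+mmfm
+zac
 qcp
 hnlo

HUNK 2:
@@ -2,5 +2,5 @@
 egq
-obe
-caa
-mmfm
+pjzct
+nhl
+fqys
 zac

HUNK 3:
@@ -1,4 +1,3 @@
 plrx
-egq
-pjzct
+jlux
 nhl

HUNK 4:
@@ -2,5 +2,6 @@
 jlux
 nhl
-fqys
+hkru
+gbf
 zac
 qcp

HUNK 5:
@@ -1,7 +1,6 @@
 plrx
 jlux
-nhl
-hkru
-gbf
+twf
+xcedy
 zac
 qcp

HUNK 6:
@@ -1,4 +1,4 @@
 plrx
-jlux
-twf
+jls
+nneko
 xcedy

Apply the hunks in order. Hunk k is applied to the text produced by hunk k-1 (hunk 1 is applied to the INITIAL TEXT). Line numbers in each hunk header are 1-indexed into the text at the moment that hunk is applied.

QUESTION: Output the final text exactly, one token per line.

Hunk 1: at line 2 remove [ztp] add [caa,mmfm,zac] -> 8 lines: plrx egq obe caa mmfm zac qcp hnlo
Hunk 2: at line 2 remove [obe,caa,mmfm] add [pjzct,nhl,fqys] -> 8 lines: plrx egq pjzct nhl fqys zac qcp hnlo
Hunk 3: at line 1 remove [egq,pjzct] add [jlux] -> 7 lines: plrx jlux nhl fqys zac qcp hnlo
Hunk 4: at line 2 remove [fqys] add [hkru,gbf] -> 8 lines: plrx jlux nhl hkru gbf zac qcp hnlo
Hunk 5: at line 1 remove [nhl,hkru,gbf] add [twf,xcedy] -> 7 lines: plrx jlux twf xcedy zac qcp hnlo
Hunk 6: at line 1 remove [jlux,twf] add [jls,nneko] -> 7 lines: plrx jls nneko xcedy zac qcp hnlo

Answer: plrx
jls
nneko
xcedy
zac
qcp
hnlo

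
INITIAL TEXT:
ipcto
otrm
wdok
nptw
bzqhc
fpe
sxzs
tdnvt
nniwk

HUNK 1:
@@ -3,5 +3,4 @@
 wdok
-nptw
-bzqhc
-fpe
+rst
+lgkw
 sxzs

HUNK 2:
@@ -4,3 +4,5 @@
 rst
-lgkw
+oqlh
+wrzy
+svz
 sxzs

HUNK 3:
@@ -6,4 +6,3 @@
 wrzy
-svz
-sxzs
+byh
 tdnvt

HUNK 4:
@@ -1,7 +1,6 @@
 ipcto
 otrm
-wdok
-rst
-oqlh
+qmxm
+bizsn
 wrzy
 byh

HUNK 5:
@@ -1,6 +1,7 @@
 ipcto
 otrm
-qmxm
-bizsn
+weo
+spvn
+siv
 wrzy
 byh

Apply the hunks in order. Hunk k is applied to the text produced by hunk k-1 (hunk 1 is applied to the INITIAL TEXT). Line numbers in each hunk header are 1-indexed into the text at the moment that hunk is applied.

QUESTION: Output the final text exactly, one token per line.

Answer: ipcto
otrm
weo
spvn
siv
wrzy
byh
tdnvt
nniwk

Derivation:
Hunk 1: at line 3 remove [nptw,bzqhc,fpe] add [rst,lgkw] -> 8 lines: ipcto otrm wdok rst lgkw sxzs tdnvt nniwk
Hunk 2: at line 4 remove [lgkw] add [oqlh,wrzy,svz] -> 10 lines: ipcto otrm wdok rst oqlh wrzy svz sxzs tdnvt nniwk
Hunk 3: at line 6 remove [svz,sxzs] add [byh] -> 9 lines: ipcto otrm wdok rst oqlh wrzy byh tdnvt nniwk
Hunk 4: at line 1 remove [wdok,rst,oqlh] add [qmxm,bizsn] -> 8 lines: ipcto otrm qmxm bizsn wrzy byh tdnvt nniwk
Hunk 5: at line 1 remove [qmxm,bizsn] add [weo,spvn,siv] -> 9 lines: ipcto otrm weo spvn siv wrzy byh tdnvt nniwk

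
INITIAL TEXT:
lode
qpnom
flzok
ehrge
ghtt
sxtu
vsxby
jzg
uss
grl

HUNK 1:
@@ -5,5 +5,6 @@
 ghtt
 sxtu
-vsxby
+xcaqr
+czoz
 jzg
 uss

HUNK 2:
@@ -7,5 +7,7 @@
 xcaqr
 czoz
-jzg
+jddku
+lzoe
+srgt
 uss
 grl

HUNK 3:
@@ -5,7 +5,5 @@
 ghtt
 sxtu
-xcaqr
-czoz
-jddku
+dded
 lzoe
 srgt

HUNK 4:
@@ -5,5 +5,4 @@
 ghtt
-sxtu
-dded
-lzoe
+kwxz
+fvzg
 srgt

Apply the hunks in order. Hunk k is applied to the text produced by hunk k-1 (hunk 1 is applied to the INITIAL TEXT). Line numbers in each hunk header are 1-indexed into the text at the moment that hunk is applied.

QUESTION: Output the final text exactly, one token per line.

Hunk 1: at line 5 remove [vsxby] add [xcaqr,czoz] -> 11 lines: lode qpnom flzok ehrge ghtt sxtu xcaqr czoz jzg uss grl
Hunk 2: at line 7 remove [jzg] add [jddku,lzoe,srgt] -> 13 lines: lode qpnom flzok ehrge ghtt sxtu xcaqr czoz jddku lzoe srgt uss grl
Hunk 3: at line 5 remove [xcaqr,czoz,jddku] add [dded] -> 11 lines: lode qpnom flzok ehrge ghtt sxtu dded lzoe srgt uss grl
Hunk 4: at line 5 remove [sxtu,dded,lzoe] add [kwxz,fvzg] -> 10 lines: lode qpnom flzok ehrge ghtt kwxz fvzg srgt uss grl

Answer: lode
qpnom
flzok
ehrge
ghtt
kwxz
fvzg
srgt
uss
grl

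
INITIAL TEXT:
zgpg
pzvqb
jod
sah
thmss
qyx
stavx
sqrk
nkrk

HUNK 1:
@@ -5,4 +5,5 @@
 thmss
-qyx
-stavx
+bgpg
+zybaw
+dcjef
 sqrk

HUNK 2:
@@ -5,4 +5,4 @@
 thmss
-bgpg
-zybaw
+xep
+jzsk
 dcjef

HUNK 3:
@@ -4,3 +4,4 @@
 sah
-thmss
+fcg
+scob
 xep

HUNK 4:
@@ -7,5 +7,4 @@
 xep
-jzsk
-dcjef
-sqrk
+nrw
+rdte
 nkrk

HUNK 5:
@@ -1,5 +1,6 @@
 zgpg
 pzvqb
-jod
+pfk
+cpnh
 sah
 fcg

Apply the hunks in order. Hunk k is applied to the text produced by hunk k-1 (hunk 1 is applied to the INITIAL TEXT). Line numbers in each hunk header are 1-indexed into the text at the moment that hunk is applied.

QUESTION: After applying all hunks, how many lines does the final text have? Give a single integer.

Answer: 11

Derivation:
Hunk 1: at line 5 remove [qyx,stavx] add [bgpg,zybaw,dcjef] -> 10 lines: zgpg pzvqb jod sah thmss bgpg zybaw dcjef sqrk nkrk
Hunk 2: at line 5 remove [bgpg,zybaw] add [xep,jzsk] -> 10 lines: zgpg pzvqb jod sah thmss xep jzsk dcjef sqrk nkrk
Hunk 3: at line 4 remove [thmss] add [fcg,scob] -> 11 lines: zgpg pzvqb jod sah fcg scob xep jzsk dcjef sqrk nkrk
Hunk 4: at line 7 remove [jzsk,dcjef,sqrk] add [nrw,rdte] -> 10 lines: zgpg pzvqb jod sah fcg scob xep nrw rdte nkrk
Hunk 5: at line 1 remove [jod] add [pfk,cpnh] -> 11 lines: zgpg pzvqb pfk cpnh sah fcg scob xep nrw rdte nkrk
Final line count: 11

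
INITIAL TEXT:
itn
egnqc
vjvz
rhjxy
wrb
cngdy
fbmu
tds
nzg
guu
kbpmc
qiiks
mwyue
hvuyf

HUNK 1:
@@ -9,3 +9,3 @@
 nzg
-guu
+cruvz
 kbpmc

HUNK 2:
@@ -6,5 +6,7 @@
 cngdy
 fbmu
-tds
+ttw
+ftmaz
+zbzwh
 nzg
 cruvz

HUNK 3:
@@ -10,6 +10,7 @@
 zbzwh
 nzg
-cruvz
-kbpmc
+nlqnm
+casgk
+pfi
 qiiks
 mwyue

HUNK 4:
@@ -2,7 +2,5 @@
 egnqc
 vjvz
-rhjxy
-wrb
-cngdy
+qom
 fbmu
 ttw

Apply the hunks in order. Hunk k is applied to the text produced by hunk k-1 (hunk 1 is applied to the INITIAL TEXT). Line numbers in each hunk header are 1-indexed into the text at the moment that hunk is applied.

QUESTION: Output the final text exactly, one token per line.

Answer: itn
egnqc
vjvz
qom
fbmu
ttw
ftmaz
zbzwh
nzg
nlqnm
casgk
pfi
qiiks
mwyue
hvuyf

Derivation:
Hunk 1: at line 9 remove [guu] add [cruvz] -> 14 lines: itn egnqc vjvz rhjxy wrb cngdy fbmu tds nzg cruvz kbpmc qiiks mwyue hvuyf
Hunk 2: at line 6 remove [tds] add [ttw,ftmaz,zbzwh] -> 16 lines: itn egnqc vjvz rhjxy wrb cngdy fbmu ttw ftmaz zbzwh nzg cruvz kbpmc qiiks mwyue hvuyf
Hunk 3: at line 10 remove [cruvz,kbpmc] add [nlqnm,casgk,pfi] -> 17 lines: itn egnqc vjvz rhjxy wrb cngdy fbmu ttw ftmaz zbzwh nzg nlqnm casgk pfi qiiks mwyue hvuyf
Hunk 4: at line 2 remove [rhjxy,wrb,cngdy] add [qom] -> 15 lines: itn egnqc vjvz qom fbmu ttw ftmaz zbzwh nzg nlqnm casgk pfi qiiks mwyue hvuyf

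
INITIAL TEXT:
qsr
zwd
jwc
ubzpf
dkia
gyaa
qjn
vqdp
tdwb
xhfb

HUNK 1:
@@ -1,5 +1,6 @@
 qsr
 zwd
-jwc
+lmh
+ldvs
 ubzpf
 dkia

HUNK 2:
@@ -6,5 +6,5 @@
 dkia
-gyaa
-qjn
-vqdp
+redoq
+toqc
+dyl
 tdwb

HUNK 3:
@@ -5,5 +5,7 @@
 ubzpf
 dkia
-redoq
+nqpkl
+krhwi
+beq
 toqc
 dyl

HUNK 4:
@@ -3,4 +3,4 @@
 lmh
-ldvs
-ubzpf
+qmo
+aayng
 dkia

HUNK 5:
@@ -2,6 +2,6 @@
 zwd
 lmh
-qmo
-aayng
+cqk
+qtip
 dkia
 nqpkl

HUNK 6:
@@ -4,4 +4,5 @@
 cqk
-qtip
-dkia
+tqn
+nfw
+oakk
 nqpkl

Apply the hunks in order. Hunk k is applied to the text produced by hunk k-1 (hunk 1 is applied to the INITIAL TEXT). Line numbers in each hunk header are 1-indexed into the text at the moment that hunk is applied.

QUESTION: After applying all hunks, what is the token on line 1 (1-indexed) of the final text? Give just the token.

Hunk 1: at line 1 remove [jwc] add [lmh,ldvs] -> 11 lines: qsr zwd lmh ldvs ubzpf dkia gyaa qjn vqdp tdwb xhfb
Hunk 2: at line 6 remove [gyaa,qjn,vqdp] add [redoq,toqc,dyl] -> 11 lines: qsr zwd lmh ldvs ubzpf dkia redoq toqc dyl tdwb xhfb
Hunk 3: at line 5 remove [redoq] add [nqpkl,krhwi,beq] -> 13 lines: qsr zwd lmh ldvs ubzpf dkia nqpkl krhwi beq toqc dyl tdwb xhfb
Hunk 4: at line 3 remove [ldvs,ubzpf] add [qmo,aayng] -> 13 lines: qsr zwd lmh qmo aayng dkia nqpkl krhwi beq toqc dyl tdwb xhfb
Hunk 5: at line 2 remove [qmo,aayng] add [cqk,qtip] -> 13 lines: qsr zwd lmh cqk qtip dkia nqpkl krhwi beq toqc dyl tdwb xhfb
Hunk 6: at line 4 remove [qtip,dkia] add [tqn,nfw,oakk] -> 14 lines: qsr zwd lmh cqk tqn nfw oakk nqpkl krhwi beq toqc dyl tdwb xhfb
Final line 1: qsr

Answer: qsr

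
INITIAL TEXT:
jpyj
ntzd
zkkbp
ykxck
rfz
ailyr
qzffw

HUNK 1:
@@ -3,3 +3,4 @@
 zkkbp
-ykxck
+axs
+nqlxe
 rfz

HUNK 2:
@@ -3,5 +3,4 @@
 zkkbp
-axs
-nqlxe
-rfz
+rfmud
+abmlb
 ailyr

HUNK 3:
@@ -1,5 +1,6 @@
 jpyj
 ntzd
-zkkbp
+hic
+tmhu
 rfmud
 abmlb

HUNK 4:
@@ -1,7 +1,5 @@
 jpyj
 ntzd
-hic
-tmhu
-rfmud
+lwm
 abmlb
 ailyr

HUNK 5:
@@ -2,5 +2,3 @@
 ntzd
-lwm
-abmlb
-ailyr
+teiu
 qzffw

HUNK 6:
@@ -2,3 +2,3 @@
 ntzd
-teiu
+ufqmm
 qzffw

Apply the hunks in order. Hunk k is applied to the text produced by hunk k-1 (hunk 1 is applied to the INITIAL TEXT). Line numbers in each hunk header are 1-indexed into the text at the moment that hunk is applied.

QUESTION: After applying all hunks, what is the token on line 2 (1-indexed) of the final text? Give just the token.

Hunk 1: at line 3 remove [ykxck] add [axs,nqlxe] -> 8 lines: jpyj ntzd zkkbp axs nqlxe rfz ailyr qzffw
Hunk 2: at line 3 remove [axs,nqlxe,rfz] add [rfmud,abmlb] -> 7 lines: jpyj ntzd zkkbp rfmud abmlb ailyr qzffw
Hunk 3: at line 1 remove [zkkbp] add [hic,tmhu] -> 8 lines: jpyj ntzd hic tmhu rfmud abmlb ailyr qzffw
Hunk 4: at line 1 remove [hic,tmhu,rfmud] add [lwm] -> 6 lines: jpyj ntzd lwm abmlb ailyr qzffw
Hunk 5: at line 2 remove [lwm,abmlb,ailyr] add [teiu] -> 4 lines: jpyj ntzd teiu qzffw
Hunk 6: at line 2 remove [teiu] add [ufqmm] -> 4 lines: jpyj ntzd ufqmm qzffw
Final line 2: ntzd

Answer: ntzd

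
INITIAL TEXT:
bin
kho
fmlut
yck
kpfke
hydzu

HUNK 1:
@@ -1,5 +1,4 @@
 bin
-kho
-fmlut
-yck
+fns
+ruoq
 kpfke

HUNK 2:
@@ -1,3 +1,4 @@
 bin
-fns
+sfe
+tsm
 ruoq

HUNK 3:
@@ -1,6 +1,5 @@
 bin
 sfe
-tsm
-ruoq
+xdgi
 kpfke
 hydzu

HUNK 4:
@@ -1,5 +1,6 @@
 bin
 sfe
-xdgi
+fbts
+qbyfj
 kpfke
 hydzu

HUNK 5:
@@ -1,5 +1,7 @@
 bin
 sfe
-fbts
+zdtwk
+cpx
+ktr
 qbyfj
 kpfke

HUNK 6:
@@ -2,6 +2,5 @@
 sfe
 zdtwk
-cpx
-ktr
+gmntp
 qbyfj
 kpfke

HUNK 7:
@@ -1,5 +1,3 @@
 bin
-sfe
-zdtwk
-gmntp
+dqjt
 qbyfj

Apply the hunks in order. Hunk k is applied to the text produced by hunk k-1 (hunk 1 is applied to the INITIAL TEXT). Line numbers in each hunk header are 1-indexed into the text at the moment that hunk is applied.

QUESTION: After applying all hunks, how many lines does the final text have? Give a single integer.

Answer: 5

Derivation:
Hunk 1: at line 1 remove [kho,fmlut,yck] add [fns,ruoq] -> 5 lines: bin fns ruoq kpfke hydzu
Hunk 2: at line 1 remove [fns] add [sfe,tsm] -> 6 lines: bin sfe tsm ruoq kpfke hydzu
Hunk 3: at line 1 remove [tsm,ruoq] add [xdgi] -> 5 lines: bin sfe xdgi kpfke hydzu
Hunk 4: at line 1 remove [xdgi] add [fbts,qbyfj] -> 6 lines: bin sfe fbts qbyfj kpfke hydzu
Hunk 5: at line 1 remove [fbts] add [zdtwk,cpx,ktr] -> 8 lines: bin sfe zdtwk cpx ktr qbyfj kpfke hydzu
Hunk 6: at line 2 remove [cpx,ktr] add [gmntp] -> 7 lines: bin sfe zdtwk gmntp qbyfj kpfke hydzu
Hunk 7: at line 1 remove [sfe,zdtwk,gmntp] add [dqjt] -> 5 lines: bin dqjt qbyfj kpfke hydzu
Final line count: 5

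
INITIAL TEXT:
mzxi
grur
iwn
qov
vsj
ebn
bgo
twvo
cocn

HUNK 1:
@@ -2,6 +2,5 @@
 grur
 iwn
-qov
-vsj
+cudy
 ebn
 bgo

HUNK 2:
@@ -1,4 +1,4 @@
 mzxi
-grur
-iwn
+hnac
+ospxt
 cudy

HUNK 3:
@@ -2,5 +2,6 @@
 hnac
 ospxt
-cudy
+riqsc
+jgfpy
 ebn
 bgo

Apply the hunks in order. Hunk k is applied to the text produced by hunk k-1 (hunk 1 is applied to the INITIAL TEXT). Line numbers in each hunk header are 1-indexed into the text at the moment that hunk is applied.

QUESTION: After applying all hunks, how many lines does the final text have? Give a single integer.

Hunk 1: at line 2 remove [qov,vsj] add [cudy] -> 8 lines: mzxi grur iwn cudy ebn bgo twvo cocn
Hunk 2: at line 1 remove [grur,iwn] add [hnac,ospxt] -> 8 lines: mzxi hnac ospxt cudy ebn bgo twvo cocn
Hunk 3: at line 2 remove [cudy] add [riqsc,jgfpy] -> 9 lines: mzxi hnac ospxt riqsc jgfpy ebn bgo twvo cocn
Final line count: 9

Answer: 9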